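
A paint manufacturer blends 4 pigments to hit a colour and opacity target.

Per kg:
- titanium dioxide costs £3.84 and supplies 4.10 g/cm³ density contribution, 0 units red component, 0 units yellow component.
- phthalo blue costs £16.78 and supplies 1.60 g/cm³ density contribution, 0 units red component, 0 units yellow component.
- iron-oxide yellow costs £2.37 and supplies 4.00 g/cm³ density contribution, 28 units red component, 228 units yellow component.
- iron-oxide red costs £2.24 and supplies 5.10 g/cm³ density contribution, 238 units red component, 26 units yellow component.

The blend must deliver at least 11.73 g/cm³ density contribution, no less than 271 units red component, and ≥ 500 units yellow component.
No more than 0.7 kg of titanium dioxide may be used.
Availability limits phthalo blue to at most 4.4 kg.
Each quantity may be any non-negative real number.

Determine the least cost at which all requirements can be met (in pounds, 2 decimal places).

Treat it as an LP. Let x1 = kg of titanium dioxide, x2 = kg of phthalo blue, x3 = kg of iron-oxide yellow, x4 = kg of iron-oxide red.
Minimize 3.84x1 + 16.78x2 + 2.37x3 + 2.24x4 with:
  4.1x1 + 1.6x2 + 4x3 + 5.1x4 ≥ 11.73   (density contribution)
  28x3 + 238x4 ≥ 271   (red component)
  228x3 + 26x4 ≥ 500   (yellow component)
  x1 ≤ 0.7
  x2 ≤ 4.4
  x1, x2, x3, x4 ≥ 0.
The cheapest feasible vertex uses only iron-oxide yellow, iron-oxide red; titanium dioxide, phthalo blue are not used. The red component and yellow component requirements are met with equality.
Optimal quantities: iron-oxide yellow = 2.091 kg, iron-oxide red = 0.8926 kg.
Cost = 2.37·2.091 + 2.24·0.8926 = 6.9551.

£6.96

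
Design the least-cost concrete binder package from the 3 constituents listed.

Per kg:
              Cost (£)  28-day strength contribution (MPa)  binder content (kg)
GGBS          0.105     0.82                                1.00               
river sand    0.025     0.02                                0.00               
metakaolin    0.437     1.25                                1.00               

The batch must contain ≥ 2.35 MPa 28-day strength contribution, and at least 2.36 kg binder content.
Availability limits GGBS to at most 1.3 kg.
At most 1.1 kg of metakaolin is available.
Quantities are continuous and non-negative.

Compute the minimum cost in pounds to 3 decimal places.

£0.600

Treat it as an LP. Let x1 = kg of GGBS, x2 = kg of river sand, x3 = kg of metakaolin.
min 0.105x1 + 0.025x2 + 0.437x3 subject to:
  0.82x1 + 0.02x2 + 1.25x3 ≥ 2.35   (28-day strength contribution)
  1x1 + 1x3 ≥ 2.36   (binder content)
  x1 ≤ 1.3
  x3 ≤ 1.1
  x1, x2, x3 ≥ 0.
At the optimum only GGBS, metakaolin are positive (river sand = 0). There the binder content and the GGBS cap constraints are tight.
That vertex is x1 = 1.3, x3 = 1.06.
Objective = 0.105·1.3 + 0.437·1.06 = 0.59972.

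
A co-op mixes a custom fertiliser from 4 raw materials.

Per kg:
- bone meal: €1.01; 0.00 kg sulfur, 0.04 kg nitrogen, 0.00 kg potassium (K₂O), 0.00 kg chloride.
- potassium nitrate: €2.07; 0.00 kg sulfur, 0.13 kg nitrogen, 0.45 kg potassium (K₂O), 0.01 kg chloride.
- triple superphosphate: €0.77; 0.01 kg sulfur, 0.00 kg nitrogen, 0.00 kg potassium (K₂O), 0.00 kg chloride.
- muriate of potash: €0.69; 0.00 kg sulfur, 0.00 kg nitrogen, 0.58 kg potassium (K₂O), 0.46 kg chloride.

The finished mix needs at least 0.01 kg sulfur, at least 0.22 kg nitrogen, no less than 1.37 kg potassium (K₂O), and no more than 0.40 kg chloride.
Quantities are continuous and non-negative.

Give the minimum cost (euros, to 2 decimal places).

Set it up as a linear program. Let x1 = kg of bone meal, x2 = kg of potassium nitrate, x3 = kg of triple superphosphate, x4 = kg of muriate of potash.
Minimize 1.01x1 + 2.07x2 + 0.77x3 + 0.69x4 subject to:
  0.01x3 ≥ 0.01   (sulfur)
  0.04x1 + 0.13x2 ≥ 0.22   (nitrogen)
  0.45x2 + 0.58x4 ≥ 1.37   (potassium (K₂O))
  0.01x2 + 0.46x4 ≤ 0.4   (chloride)
  x1, x2, x3, x4 ≥ 0.
The cheapest feasible vertex uses only potassium nitrate, triple superphosphate, muriate of potash; bone meal is not used. The sulfur, potassium (K₂O), chloride requirements are met with equality.
Solving gives x2 = 1.979, x3 = 1, x4 = 0.8265.
Hence cost = 2.07·1.979 + 0.77·1 + 0.69·0.8265 = €5.4368.

€5.44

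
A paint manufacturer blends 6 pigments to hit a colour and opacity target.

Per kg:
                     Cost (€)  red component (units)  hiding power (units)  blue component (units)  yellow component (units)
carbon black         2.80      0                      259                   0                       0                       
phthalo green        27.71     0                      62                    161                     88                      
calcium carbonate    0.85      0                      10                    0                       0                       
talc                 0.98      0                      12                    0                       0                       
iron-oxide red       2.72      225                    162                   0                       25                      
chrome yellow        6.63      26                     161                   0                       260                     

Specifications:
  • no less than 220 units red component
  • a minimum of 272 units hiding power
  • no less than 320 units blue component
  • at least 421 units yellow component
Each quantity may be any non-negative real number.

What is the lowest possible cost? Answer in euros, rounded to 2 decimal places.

Set it up as a linear program. Let x1 = kg of carbon black, x2 = kg of phthalo green, x3 = kg of calcium carbonate, x4 = kg of talc, x5 = kg of iron-oxide red, x6 = kg of chrome yellow.
Minimize 2.8x1 + 27.71x2 + 0.85x3 + 0.98x4 + 2.72x5 + 6.63x6 s.t.:
  225x5 + 26x6 ≥ 220   (red component)
  259x1 + 62x2 + 10x3 + 12x4 + 162x5 + 161x6 ≥ 272   (hiding power)
  161x2 ≥ 320   (blue component)
  88x2 + 25x5 + 260x6 ≥ 421   (yellow component)
  x1, x2, x3, x4, x5, x6 ≥ 0.
The optimal basis is {phthalo green, iron-oxide red, chrome yellow}; carbon black, calcium carbonate, talc drop out. There the red component, blue component, yellow component constraints are tight.
Solving gives x2 = 1.9876, x5 = 0.87816, x6 = 0.86207.
Objective = 27.71·1.9876 + 2.72·0.87816 + 6.63·0.86207 = 63.1805.

€63.18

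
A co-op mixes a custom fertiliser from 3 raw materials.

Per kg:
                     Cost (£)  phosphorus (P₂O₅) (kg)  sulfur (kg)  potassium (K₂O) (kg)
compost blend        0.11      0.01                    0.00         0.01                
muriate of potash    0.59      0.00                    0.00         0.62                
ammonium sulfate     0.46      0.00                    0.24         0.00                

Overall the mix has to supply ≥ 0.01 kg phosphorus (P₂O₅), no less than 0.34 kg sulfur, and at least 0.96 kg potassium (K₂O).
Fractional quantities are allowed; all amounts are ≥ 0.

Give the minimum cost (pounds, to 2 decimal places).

£1.67

Treat it as an LP. Let x1 = kg of compost blend, x2 = kg of muriate of potash, x3 = kg of ammonium sulfate.
min 0.11x1 + 0.59x2 + 0.46x3 s.t.:
  0.01x1 ≥ 0.01   (phosphorus (P₂O₅))
  0.24x3 ≥ 0.34   (sulfur)
  0.01x1 + 0.62x2 ≥ 0.96   (potassium (K₂O))
  x1, x2, x3 ≥ 0.
The optimal mix uses every input. Binding constraints: phosphorus (P₂O₅), sulfur, potassium (K₂O).
Optimal quantities: compost blend = 1 kg, muriate of potash = 1.532 kg, ammonium sulfate = 1.417 kg.
Cost = 0.11·1 + 0.59·1.532 + 0.46·1.417 = 1.6657.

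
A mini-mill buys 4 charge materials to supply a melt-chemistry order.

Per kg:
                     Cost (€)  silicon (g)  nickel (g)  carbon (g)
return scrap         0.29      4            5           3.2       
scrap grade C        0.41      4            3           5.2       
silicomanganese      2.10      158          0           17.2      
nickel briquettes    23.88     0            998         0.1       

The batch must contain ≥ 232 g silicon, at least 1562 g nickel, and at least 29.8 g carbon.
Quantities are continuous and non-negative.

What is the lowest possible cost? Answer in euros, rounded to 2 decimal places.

Let x1 = kg of return scrap, x2 = kg of scrap grade C, x3 = kg of silicomanganese, x4 = kg of nickel briquettes.
Minimise 0.29x1 + 0.41x2 + 2.1x3 + 23.88x4 with:
  4x1 + 4x2 + 158x3 ≥ 232   (silicon)
  5x1 + 3x2 + 998x4 ≥ 1562   (nickel)
  3.2x1 + 5.2x2 + 17.2x3 + 0.1x4 ≥ 29.8   (carbon)
  x1, x2, x3, x4 ≥ 0.
The optimal basis is {return scrap, silicomanganese, nickel briquettes}; scrap grade C drops out. There the silicon, nickel, carbon constraints are tight.
That vertex is x1 = 1.587, x3 = 1.428, x4 = 1.557.
Total cost: 0.29·1.587 + 2.1·1.428 + 23.88·1.557 = 40.6402.

€40.64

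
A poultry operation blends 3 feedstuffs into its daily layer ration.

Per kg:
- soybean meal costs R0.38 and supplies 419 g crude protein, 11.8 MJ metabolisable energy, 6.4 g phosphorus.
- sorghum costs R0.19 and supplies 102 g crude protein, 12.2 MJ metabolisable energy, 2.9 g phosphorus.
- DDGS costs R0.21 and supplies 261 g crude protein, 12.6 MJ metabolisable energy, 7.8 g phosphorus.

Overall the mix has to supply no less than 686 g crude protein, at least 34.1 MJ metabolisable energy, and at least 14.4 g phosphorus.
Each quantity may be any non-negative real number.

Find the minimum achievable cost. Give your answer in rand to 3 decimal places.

R0.567

Set it up as a linear program. Let x1 = kg of soybean meal, x2 = kg of sorghum, x3 = kg of DDGS.
min 0.38x1 + 0.19x2 + 0.21x3 s.t.:
  419x1 + 102x2 + 261x3 ≥ 686   (crude protein)
  11.8x1 + 12.2x2 + 12.6x3 ≥ 34.1   (metabolisable energy)
  6.4x1 + 2.9x2 + 7.8x3 ≥ 14.4   (phosphorus)
  x1, x2, x3 ≥ 0.
The optimal basis is {sorghum, DDGS}; soybean meal drops out. Binding constraints: crude protein and metabolisable energy.
Solving gives x2 = 0.1351, x3 = 2.576.
Objective = 0.19·0.1351 + 0.21·2.576 = 0.56663.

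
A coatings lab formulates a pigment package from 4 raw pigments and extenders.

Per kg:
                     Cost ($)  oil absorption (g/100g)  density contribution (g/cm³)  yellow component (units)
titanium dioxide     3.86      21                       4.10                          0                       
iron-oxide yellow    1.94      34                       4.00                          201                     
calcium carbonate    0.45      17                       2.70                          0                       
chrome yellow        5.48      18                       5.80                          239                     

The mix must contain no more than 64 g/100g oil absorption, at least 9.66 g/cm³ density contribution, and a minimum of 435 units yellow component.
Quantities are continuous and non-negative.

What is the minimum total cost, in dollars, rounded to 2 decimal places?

$6.01

Let x1 = kg of titanium dioxide, x2 = kg of iron-oxide yellow, x3 = kg of calcium carbonate, x4 = kg of chrome yellow.
min 3.86x1 + 1.94x2 + 0.45x3 + 5.48x4 with:
  21x1 + 34x2 + 17x3 + 18x4 ≤ 64   (oil absorption)
  4.1x1 + 4x2 + 2.7x3 + 5.8x4 ≥ 9.66   (density contribution)
  201x2 + 239x4 ≥ 435   (yellow component)
  x1, x2, x3, x4 ≥ 0.
The optimal basis is {iron-oxide yellow, calcium carbonate, chrome yellow}; titanium dioxide drops out. There the oil absorption, density contribution, yellow component constraints are tight.
So iron-oxide yellow = 1.512 kg, calcium carbonate = 0.1596 kg, chrome yellow = 0.5482 kg.
Objective = 1.94·1.512 + 0.45·0.1596 + 5.48·0.5482 = 6.0092.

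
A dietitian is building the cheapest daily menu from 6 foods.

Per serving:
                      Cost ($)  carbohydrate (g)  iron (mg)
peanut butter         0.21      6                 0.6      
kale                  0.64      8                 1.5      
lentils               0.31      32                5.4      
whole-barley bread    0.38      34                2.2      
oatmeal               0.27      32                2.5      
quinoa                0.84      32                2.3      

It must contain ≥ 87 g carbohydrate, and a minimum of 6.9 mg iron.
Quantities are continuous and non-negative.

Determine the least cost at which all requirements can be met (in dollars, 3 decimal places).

This is a linear program. Let x1 = servings of peanut butter, x2 = servings of kale, x3 = servings of lentils, x4 = servings of whole-barley bread, x5 = servings of oatmeal, x6 = servings of quinoa.
Minimise 0.21x1 + 0.64x2 + 0.31x3 + 0.38x4 + 0.27x5 + 0.84x6 subject to:
  6x1 + 8x2 + 32x3 + 34x4 + 32x5 + 32x6 ≥ 87   (carbohydrate)
  0.6x1 + 1.5x2 + 5.4x3 + 2.2x4 + 2.5x5 + 2.3x6 ≥ 6.9   (iron)
  x1, x2, x3, x4, x5, x6 ≥ 0.
The minimum-cost mix takes nothing from peanut butter, kale, whole-barley bread, quinoa — only lentils, oatmeal. There the carbohydrate and iron constraints are tight.
Solving gives x3 = 0.03556, x5 = 2.683.
Objective = 0.31·0.03556 + 0.27·2.683 = 0.73543.

$0.735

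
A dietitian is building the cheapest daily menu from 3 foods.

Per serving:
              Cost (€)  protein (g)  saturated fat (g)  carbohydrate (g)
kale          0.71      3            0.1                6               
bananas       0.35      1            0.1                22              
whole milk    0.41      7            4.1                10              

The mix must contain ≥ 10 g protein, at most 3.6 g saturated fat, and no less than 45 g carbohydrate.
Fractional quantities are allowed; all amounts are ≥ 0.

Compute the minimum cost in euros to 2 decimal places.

€1.50

Let x1 = servings of kale, x2 = servings of bananas, x3 = servings of whole milk.
Minimize 0.71x1 + 0.35x2 + 0.41x3 with:
  3x1 + 1x2 + 7x3 ≥ 10   (protein)
  0.1x1 + 0.1x2 + 4.1x3 ≤ 3.6   (saturated fat)
  6x1 + 22x2 + 10x3 ≥ 45   (carbohydrate)
  x1, x2, x3 ≥ 0.
The optimal mix uses every input. There the protein, saturated fat, carbohydrate constraints are tight.
That vertex is x1 = 0.9476, x2 = 1.414, x3 = 0.8204.
Total cost: 0.71·0.9476 + 0.35·1.414 + 0.41·0.8204 = 1.5041.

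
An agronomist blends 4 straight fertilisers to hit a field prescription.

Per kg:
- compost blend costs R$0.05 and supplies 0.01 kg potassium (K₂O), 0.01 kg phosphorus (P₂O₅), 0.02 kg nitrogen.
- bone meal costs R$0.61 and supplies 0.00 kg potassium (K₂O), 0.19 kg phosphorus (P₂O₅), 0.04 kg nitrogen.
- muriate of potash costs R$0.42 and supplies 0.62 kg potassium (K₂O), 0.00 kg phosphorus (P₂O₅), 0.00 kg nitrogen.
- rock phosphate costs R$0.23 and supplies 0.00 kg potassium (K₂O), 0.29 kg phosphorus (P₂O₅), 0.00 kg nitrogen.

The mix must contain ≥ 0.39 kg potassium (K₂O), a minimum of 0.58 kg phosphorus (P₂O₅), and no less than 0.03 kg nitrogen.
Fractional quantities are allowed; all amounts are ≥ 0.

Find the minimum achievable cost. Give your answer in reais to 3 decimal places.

Let x1 = kg of compost blend, x2 = kg of bone meal, x3 = kg of muriate of potash, x4 = kg of rock phosphate.
Minimise 0.05x1 + 0.61x2 + 0.42x3 + 0.23x4 with:
  0.01x1 + 0.62x3 ≥ 0.39   (potassium (K₂O))
  0.01x1 + 0.19x2 + 0.29x4 ≥ 0.58   (phosphorus (P₂O₅))
  0.02x1 + 0.04x2 ≥ 0.03   (nitrogen)
  x1, x2, x3, x4 ≥ 0.
The optimal basis is {compost blend, muriate of potash, rock phosphate}; bone meal drops out. The potassium (K₂O), phosphorus (P₂O₅), nitrogen requirements are met with equality.
So compost blend = 1.5 kg, muriate of potash = 0.6048 kg, rock phosphate = 1.948 kg.
Cost = 0.05·1.5 + 0.42·0.6048 + 0.23·1.948 = 0.77706.

R$0.777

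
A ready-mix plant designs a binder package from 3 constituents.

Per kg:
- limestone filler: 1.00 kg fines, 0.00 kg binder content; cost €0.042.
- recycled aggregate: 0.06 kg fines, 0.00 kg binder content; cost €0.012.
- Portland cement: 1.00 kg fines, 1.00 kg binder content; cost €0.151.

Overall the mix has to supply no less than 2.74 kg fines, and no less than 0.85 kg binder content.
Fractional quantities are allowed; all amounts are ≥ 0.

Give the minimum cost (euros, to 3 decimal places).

Set it up as a linear program. Let x1 = kg of limestone filler, x2 = kg of recycled aggregate, x3 = kg of Portland cement.
min 0.042x1 + 0.012x2 + 0.151x3 with:
  1x1 + 0.06x2 + 1x3 ≥ 2.74   (fines)
  1x3 ≥ 0.85   (binder content)
  x1, x2, x3 ≥ 0.
The minimum-cost mix takes nothing from recycled aggregate — only limestone filler, Portland cement. The fines and binder content requirements are met with equality.
That vertex is x1 = 1.89, x3 = 0.85.
Objective = 0.042·1.89 + 0.151·0.85 = 0.20773.

€0.208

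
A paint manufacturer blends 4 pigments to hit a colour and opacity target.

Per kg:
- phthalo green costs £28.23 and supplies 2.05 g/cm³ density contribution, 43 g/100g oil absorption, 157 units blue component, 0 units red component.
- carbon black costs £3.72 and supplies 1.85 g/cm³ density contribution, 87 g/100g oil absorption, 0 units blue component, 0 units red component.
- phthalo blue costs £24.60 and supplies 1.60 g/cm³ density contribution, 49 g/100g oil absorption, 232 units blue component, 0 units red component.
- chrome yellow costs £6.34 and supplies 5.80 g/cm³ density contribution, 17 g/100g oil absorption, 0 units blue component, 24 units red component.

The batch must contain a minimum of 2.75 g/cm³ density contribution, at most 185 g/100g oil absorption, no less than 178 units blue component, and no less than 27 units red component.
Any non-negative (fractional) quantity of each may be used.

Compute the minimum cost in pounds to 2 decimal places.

£26.01

Treat it as an LP. Let x1 = kg of phthalo green, x2 = kg of carbon black, x3 = kg of phthalo blue, x4 = kg of chrome yellow.
Minimise 28.23x1 + 3.72x2 + 24.6x3 + 6.34x4 s.t.:
  2.05x1 + 1.85x2 + 1.6x3 + 5.8x4 ≥ 2.75   (density contribution)
  43x1 + 87x2 + 49x3 + 17x4 ≤ 185   (oil absorption)
  157x1 + 232x3 ≥ 178   (blue component)
  24x4 ≥ 27   (red component)
  x1, x2, x3, x4 ≥ 0.
The optimal basis is {phthalo blue, chrome yellow}; phthalo green, carbon black drop out. Binding constraints: blue component and red component.
That vertex is x3 = 0.7672, x4 = 1.125.
Cost = 24.6·0.7672 + 6.34·1.125 = 26.0056.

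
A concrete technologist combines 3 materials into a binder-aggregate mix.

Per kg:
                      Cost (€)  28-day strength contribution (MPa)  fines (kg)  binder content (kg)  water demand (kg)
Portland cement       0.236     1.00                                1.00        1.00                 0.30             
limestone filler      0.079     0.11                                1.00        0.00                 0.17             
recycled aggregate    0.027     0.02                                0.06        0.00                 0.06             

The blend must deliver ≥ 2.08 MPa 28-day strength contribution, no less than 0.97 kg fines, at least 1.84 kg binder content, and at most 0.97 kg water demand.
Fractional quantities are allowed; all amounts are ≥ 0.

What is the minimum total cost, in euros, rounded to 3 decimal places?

Let x1 = kg of Portland cement, x2 = kg of limestone filler, x3 = kg of recycled aggregate.
Minimize 0.236x1 + 0.079x2 + 0.027x3 subject to:
  1x1 + 0.11x2 + 0.02x3 ≥ 2.08   (28-day strength contribution)
  1x1 + 1x2 + 0.06x3 ≥ 0.97   (fines)
  1x1 ≥ 1.84   (binder content)
  0.3x1 + 0.17x2 + 0.06x3 ≤ 0.97   (water demand)
  x1, x2, x3 ≥ 0.
The cheapest feasible vertex uses only Portland cement; limestone filler, recycled aggregate are not used. There the 28-day strength contribution constraint is tight.
Optimal quantities: Portland cement = 2.08 kg.
Objective = 0.236·2.08 = 0.49088.

€0.491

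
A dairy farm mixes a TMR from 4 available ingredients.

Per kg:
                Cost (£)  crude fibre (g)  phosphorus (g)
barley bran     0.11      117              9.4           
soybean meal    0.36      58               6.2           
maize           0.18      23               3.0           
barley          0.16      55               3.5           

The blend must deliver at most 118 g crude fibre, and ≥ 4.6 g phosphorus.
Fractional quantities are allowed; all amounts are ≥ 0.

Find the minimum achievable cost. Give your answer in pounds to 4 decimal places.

This is a linear program. Let x1 = kg of barley bran, x2 = kg of soybean meal, x3 = kg of maize, x4 = kg of barley.
min 0.11x1 + 0.36x2 + 0.18x3 + 0.16x4 s.t.:
  117x1 + 58x2 + 23x3 + 55x4 ≤ 118   (crude fibre)
  9.4x1 + 6.2x2 + 3x3 + 3.5x4 ≥ 4.6   (phosphorus)
  x1, x2, x3, x4 ≥ 0.
The cheapest feasible vertex uses only barley bran; soybean meal, maize, barley are not used. Binding constraint: phosphorus.
That vertex is x1 = 0.4894.
Total cost: 0.11·0.4894 = 0.053834.

£0.0538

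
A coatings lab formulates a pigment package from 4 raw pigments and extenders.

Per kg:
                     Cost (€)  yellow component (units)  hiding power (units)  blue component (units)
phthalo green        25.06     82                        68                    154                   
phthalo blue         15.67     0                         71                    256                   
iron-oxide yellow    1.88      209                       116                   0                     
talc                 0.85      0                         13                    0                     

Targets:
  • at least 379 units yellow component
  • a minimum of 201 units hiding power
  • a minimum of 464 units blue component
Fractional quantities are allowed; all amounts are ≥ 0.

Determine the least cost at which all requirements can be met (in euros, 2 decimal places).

€31.81

Set it up as a linear program. Let x1 = kg of phthalo green, x2 = kg of phthalo blue, x3 = kg of iron-oxide yellow, x4 = kg of talc.
Minimize 25.06x1 + 15.67x2 + 1.88x3 + 0.85x4 subject to:
  82x1 + 209x3 ≥ 379   (yellow component)
  68x1 + 71x2 + 116x3 + 13x4 ≥ 201   (hiding power)
  154x1 + 256x2 ≥ 464   (blue component)
  x1, x2, x3, x4 ≥ 0.
At the optimum only phthalo blue, iron-oxide yellow are positive (phthalo green, talc = 0). The yellow component and blue component requirements are met with equality.
So phthalo blue = 1.8125 kg, iron-oxide yellow = 1.8134 kg.
Hence cost = 15.67·1.8125 + 1.88·1.8134 = €31.8111.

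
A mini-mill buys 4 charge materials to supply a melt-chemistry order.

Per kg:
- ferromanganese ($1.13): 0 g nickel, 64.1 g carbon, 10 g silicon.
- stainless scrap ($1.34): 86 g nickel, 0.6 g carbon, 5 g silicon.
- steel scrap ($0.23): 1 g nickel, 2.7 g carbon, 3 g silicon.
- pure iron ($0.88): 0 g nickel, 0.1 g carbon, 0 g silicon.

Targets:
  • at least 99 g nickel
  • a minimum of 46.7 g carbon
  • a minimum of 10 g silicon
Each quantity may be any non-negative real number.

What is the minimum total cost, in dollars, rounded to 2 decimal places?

$2.35

Let x1 = kg of ferromanganese, x2 = kg of stainless scrap, x3 = kg of steel scrap, x4 = kg of pure iron.
min 1.13x1 + 1.34x2 + 0.23x3 + 0.88x4 with:
  86x2 + 1x3 ≥ 99   (nickel)
  64.1x1 + 0.6x2 + 2.7x3 + 0.1x4 ≥ 46.7   (carbon)
  10x1 + 5x2 + 3x3 ≥ 10   (silicon)
  x1, x2, x3, x4 ≥ 0.
At the optimum only ferromanganese, stainless scrap are positive (steel scrap, pure iron = 0). There the nickel and carbon constraints are tight.
Optimal quantities: ferromanganese = 0.7178 kg, stainless scrap = 1.151 kg.
Hence cost = 1.13·0.7178 + 1.34·1.151 = $2.3535.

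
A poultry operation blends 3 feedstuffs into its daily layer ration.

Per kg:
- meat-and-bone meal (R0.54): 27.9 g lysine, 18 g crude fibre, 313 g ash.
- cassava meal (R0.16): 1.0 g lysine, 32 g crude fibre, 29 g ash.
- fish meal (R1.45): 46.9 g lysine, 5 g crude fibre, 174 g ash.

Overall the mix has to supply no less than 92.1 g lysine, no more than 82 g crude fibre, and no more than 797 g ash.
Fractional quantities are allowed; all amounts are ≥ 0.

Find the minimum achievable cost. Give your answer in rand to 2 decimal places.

R2.15

This is a linear program. Let x1 = kg of meat-and-bone meal, x2 = kg of cassava meal, x3 = kg of fish meal.
Minimize 0.54x1 + 0.16x2 + 1.45x3 s.t.:
  27.9x1 + 1x2 + 46.9x3 ≥ 92.1   (lysine)
  18x1 + 32x2 + 5x3 ≤ 82   (crude fibre)
  313x1 + 29x2 + 174x3 ≤ 797   (ash)
  x1, x2, x3 ≥ 0.
The optimal basis is {meat-and-bone meal, fish meal}; cassava meal drops out. There the lysine and ash constraints are tight.
Optimal quantities: meat-and-bone meal = 2.173 kg, fish meal = 0.6708 kg.
Cost = 0.54·2.173 + 1.45·0.6708 = 2.1461.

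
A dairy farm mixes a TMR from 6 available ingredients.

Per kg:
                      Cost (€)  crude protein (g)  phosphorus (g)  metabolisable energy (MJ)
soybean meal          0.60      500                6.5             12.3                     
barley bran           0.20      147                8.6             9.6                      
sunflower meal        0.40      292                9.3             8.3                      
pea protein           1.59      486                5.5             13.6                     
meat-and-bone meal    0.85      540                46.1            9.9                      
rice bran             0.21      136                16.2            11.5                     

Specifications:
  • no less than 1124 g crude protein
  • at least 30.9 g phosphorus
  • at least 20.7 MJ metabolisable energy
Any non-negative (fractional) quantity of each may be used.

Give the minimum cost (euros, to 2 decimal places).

€1.40

Let x1 = kg of soybean meal, x2 = kg of barley bran, x3 = kg of sunflower meal, x4 = kg of pea protein, x5 = kg of meat-and-bone meal, x6 = kg of rice bran.
Minimise 0.6x1 + 0.2x2 + 0.4x3 + 1.59x4 + 0.85x5 + 0.21x6 s.t.:
  500x1 + 147x2 + 292x3 + 486x4 + 540x5 + 136x6 ≥ 1124   (crude protein)
  6.5x1 + 8.6x2 + 9.3x3 + 5.5x4 + 46.1x5 + 16.2x6 ≥ 30.9   (phosphorus)
  12.3x1 + 9.6x2 + 8.3x3 + 13.6x4 + 9.9x5 + 11.5x6 ≥ 20.7   (metabolisable energy)
  x1, x2, x3, x4, x5, x6 ≥ 0.
The cheapest feasible vertex uses only soybean meal, rice bran; barley bran, sunflower meal, pea protein, meat-and-bone meal are not used. There the crude protein and phosphorus constraints are tight.
So soybean meal = 1.941 kg, rice bran = 1.129 kg.
Total cost: 0.6·1.941 + 0.21·1.129 = 1.4017.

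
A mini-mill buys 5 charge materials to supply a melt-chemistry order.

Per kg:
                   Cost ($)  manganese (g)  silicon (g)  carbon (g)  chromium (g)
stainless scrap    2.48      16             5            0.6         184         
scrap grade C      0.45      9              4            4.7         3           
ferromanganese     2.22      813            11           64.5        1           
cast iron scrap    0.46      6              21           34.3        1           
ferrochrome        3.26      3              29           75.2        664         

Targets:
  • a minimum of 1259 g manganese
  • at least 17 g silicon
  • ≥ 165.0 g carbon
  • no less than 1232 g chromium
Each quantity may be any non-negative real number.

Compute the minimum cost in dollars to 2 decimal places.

Let x1 = kg of stainless scrap, x2 = kg of scrap grade C, x3 = kg of ferromanganese, x4 = kg of cast iron scrap, x5 = kg of ferrochrome.
min 2.48x1 + 0.45x2 + 2.22x3 + 0.46x4 + 3.26x5 s.t.:
  16x1 + 9x2 + 813x3 + 6x4 + 3x5 ≥ 1259   (manganese)
  5x1 + 4x2 + 11x3 + 21x4 + 29x5 ≥ 17   (silicon)
  0.6x1 + 4.7x2 + 64.5x3 + 34.3x4 + 75.2x5 ≥ 165   (carbon)
  184x1 + 3x2 + 1x3 + 1x4 + 664x5 ≥ 1232   (chromium)
  x1, x2, x3, x4, x5 ≥ 0.
The minimum-cost mix takes nothing from stainless scrap, scrap grade C, cast iron scrap — only ferromanganese, ferrochrome. There the manganese and chromium constraints are tight.
That vertex is x3 = 1.542, x5 = 1.853.
Cost = 2.22·1.542 + 3.26·1.853 = 9.4640.

$9.46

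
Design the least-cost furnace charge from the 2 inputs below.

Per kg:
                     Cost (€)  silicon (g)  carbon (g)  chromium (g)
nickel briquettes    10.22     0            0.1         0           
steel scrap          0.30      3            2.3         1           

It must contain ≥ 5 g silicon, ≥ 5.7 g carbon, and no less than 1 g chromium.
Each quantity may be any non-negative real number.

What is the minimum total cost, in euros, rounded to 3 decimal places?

€0.743

Let x1 = kg of nickel briquettes, x2 = kg of steel scrap.
Minimize 10.22x1 + 0.3x2 with:
  3x2 ≥ 5   (silicon)
  0.1x1 + 2.3x2 ≥ 5.7   (carbon)
  1x2 ≥ 1   (chromium)
  x1, x2 ≥ 0.
At the optimum only steel scrap is positive (nickel briquettes = 0). There the carbon constraint is tight.
Solving gives x2 = 2.478.
Hence cost = 0.3·2.478 = €0.74340.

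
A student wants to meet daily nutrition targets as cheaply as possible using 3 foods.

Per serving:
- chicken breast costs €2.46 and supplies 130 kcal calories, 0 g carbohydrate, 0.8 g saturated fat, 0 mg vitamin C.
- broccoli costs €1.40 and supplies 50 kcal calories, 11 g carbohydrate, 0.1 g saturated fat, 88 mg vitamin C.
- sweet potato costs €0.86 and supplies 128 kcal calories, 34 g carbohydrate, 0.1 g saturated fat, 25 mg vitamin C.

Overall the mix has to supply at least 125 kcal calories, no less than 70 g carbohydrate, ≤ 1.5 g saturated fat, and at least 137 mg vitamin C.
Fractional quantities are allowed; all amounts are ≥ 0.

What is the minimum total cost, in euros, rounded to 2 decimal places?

€2.97

This is a linear program. Let x1 = servings of chicken breast, x2 = servings of broccoli, x3 = servings of sweet potato.
min 2.46x1 + 1.4x2 + 0.86x3 subject to:
  130x1 + 50x2 + 128x3 ≥ 125   (calories)
  11x2 + 34x3 ≥ 70   (carbohydrate)
  0.8x1 + 0.1x2 + 0.1x3 ≤ 1.5   (saturated fat)
  88x2 + 25x3 ≥ 137   (vitamin C)
  x1, x2, x3 ≥ 0.
The cheapest feasible vertex uses only broccoli, sweet potato; chicken breast is not used. Binding constraints: carbohydrate and vitamin C.
So broccoli = 1.07 servings, sweet potato = 1.713 servings.
Objective = 1.4·1.07 + 0.86·1.713 = 2.9712.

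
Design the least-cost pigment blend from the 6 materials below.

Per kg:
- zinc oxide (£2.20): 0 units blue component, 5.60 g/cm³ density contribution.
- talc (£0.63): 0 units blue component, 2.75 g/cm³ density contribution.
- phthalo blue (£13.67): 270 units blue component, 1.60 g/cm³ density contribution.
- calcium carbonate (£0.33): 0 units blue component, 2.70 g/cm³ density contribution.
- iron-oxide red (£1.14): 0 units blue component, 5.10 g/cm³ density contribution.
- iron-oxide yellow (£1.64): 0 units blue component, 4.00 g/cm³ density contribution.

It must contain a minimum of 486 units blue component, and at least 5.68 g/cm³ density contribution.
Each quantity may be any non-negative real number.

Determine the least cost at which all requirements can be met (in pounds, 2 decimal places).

Set it up as a linear program. Let x1 = kg of zinc oxide, x2 = kg of talc, x3 = kg of phthalo blue, x4 = kg of calcium carbonate, x5 = kg of iron-oxide red, x6 = kg of iron-oxide yellow.
min 2.2x1 + 0.63x2 + 13.67x3 + 0.33x4 + 1.14x5 + 1.64x6 with:
  270x3 ≥ 486   (blue component)
  5.6x1 + 2.75x2 + 1.6x3 + 2.7x4 + 5.1x5 + 4x6 ≥ 5.68   (density contribution)
  x1, x2, x3, x4, x5, x6 ≥ 0.
The minimum-cost mix takes nothing from zinc oxide, talc, iron-oxide red, iron-oxide yellow — only phthalo blue, calcium carbonate. Binding constraints: blue component and density contribution.
Solving gives x3 = 1.8, x4 = 1.037.
Objective = 13.67·1.8 + 0.33·1.037 = 24.9482.

£24.95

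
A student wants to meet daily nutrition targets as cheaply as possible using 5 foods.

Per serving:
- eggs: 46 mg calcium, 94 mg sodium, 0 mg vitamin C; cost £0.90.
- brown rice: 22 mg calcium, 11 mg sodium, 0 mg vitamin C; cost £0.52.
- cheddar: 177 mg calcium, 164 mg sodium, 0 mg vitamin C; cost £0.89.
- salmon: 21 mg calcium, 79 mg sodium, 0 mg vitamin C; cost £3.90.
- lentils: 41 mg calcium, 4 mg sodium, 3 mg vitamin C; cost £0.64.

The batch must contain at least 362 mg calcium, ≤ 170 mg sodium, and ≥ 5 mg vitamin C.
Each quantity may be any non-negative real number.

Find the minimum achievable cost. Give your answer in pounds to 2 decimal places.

£3.93

Let x1 = servings of eggs, x2 = servings of brown rice, x3 = servings of cheddar, x4 = servings of salmon, x5 = servings of lentils.
Minimize 0.9x1 + 0.52x2 + 0.89x3 + 3.9x4 + 0.64x5 subject to:
  46x1 + 22x2 + 177x3 + 21x4 + 41x5 ≥ 362   (calcium)
  94x1 + 11x2 + 164x3 + 79x4 + 4x5 ≤ 170   (sodium)
  3x5 ≥ 5   (vitamin C)
  x1, x2, x3, x4, x5 ≥ 0.
The cheapest feasible vertex uses only cheddar, lentils; eggs, brown rice, salmon are not used. Binding constraints: calcium and sodium.
That vertex is x3 = 0.9179, x5 = 4.867.
Total cost: 0.89·0.9179 + 0.64·4.867 = 3.9318.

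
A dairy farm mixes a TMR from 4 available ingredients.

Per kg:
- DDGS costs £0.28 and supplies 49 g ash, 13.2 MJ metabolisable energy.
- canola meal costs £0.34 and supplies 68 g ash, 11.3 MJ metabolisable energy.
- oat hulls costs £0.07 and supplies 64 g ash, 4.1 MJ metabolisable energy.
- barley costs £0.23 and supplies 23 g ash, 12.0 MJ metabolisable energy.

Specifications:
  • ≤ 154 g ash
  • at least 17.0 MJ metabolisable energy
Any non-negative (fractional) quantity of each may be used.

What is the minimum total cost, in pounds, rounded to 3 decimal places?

£0.307

Let x1 = kg of DDGS, x2 = kg of canola meal, x3 = kg of oat hulls, x4 = kg of barley.
Minimise 0.28x1 + 0.34x2 + 0.07x3 + 0.23x4 s.t.:
  49x1 + 68x2 + 64x3 + 23x4 ≤ 154   (ash)
  13.2x1 + 11.3x2 + 4.1x3 + 12x4 ≥ 17   (metabolisable energy)
  x1, x2, x3, x4 ≥ 0.
At the optimum only oat hulls, barley are positive (DDGS, canola meal = 0). The ash and metabolisable energy requirements are met with equality.
So oat hulls = 2.163 kg, barley = 0.6777 kg.
Objective = 0.07·2.163 + 0.23·0.6777 = 0.30728.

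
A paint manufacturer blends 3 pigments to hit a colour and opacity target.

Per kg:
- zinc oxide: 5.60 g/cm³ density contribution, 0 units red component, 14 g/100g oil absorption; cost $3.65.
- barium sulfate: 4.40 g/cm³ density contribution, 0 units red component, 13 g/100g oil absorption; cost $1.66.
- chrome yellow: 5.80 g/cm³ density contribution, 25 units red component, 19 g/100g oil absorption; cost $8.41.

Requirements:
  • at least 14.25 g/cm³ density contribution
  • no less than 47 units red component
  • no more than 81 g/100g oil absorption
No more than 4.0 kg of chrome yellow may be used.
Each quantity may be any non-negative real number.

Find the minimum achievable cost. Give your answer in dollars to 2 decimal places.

Let x1 = kg of zinc oxide, x2 = kg of barium sulfate, x3 = kg of chrome yellow.
Minimize 3.65x1 + 1.66x2 + 8.41x3 s.t.:
  5.6x1 + 4.4x2 + 5.8x3 ≥ 14.25   (density contribution)
  25x3 ≥ 47   (red component)
  14x1 + 13x2 + 19x3 ≤ 81   (oil absorption)
  x3 ≤ 4
  x1, x2, x3 ≥ 0.
The cheapest feasible vertex uses only barium sulfate, chrome yellow; zinc oxide is not used. Binding constraints: density contribution and red component.
So barium sulfate = 0.7605 kg, chrome yellow = 1.88 kg.
Cost = 1.66·0.7605 + 8.41·1.88 = 17.0732.

$17.07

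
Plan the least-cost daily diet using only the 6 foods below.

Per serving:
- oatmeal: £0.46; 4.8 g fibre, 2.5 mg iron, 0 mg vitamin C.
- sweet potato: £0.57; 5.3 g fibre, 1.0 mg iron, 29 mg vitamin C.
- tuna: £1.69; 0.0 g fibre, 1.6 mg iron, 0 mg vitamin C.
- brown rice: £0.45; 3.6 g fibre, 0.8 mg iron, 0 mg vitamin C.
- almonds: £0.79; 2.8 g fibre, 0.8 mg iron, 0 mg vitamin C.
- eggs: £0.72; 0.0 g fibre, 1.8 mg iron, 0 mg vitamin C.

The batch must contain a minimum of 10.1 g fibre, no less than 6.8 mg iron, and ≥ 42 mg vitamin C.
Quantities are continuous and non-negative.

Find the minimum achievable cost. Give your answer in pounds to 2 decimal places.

Set it up as a linear program. Let x1 = servings of oatmeal, x2 = servings of sweet potato, x3 = servings of tuna, x4 = servings of brown rice, x5 = servings of almonds, x6 = servings of eggs.
Minimise 0.46x1 + 0.57x2 + 1.69x3 + 0.45x4 + 0.79x5 + 0.72x6 subject to:
  4.8x1 + 5.3x2 + 3.6x4 + 2.8x5 ≥ 10.1   (fibre)
  2.5x1 + 1x2 + 1.6x3 + 0.8x4 + 0.8x5 + 1.8x6 ≥ 6.8   (iron)
  29x2 ≥ 42   (vitamin C)
  x1, x2, x3, x4, x5, x6 ≥ 0.
The minimum-cost mix takes nothing from tuna, brown rice, almonds, eggs — only oatmeal, sweet potato. Binding constraints: iron and vitamin C.
Optimal quantities: oatmeal = 2.141 servings, sweet potato = 1.448 servings.
Total cost: 0.46·2.141 + 0.57·1.448 = 1.8102.

£1.81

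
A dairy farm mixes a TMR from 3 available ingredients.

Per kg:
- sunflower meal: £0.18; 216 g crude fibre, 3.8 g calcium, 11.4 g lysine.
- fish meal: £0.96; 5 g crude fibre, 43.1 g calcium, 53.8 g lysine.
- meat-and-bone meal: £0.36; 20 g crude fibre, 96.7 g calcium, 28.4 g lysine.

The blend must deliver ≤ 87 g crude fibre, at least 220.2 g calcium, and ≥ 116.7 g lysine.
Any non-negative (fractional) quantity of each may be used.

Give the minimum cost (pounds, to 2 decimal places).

This is a linear program. Let x1 = kg of sunflower meal, x2 = kg of fish meal, x3 = kg of meat-and-bone meal.
Minimise 0.18x1 + 0.96x2 + 0.36x3 with:
  216x1 + 5x2 + 20x3 ≤ 87   (crude fibre)
  3.8x1 + 43.1x2 + 96.7x3 ≥ 220.2   (calcium)
  11.4x1 + 53.8x2 + 28.4x3 ≥ 116.7   (lysine)
  x1, x2, x3 ≥ 0.
At the optimum only meat-and-bone meal is positive (sunflower meal, fish meal = 0). Binding constraint: lysine.
That vertex is x3 = 4.109.
Hence cost = 0.36·4.109 = £1.4792.

£1.48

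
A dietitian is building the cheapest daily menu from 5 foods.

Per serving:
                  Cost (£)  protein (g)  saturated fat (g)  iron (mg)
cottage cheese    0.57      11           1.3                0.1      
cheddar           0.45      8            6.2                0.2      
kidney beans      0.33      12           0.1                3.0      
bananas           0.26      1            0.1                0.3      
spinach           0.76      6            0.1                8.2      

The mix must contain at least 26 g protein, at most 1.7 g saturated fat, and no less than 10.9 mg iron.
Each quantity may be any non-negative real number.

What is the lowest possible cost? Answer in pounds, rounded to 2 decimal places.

£1.11

Let x1 = servings of cottage cheese, x2 = servings of cheddar, x3 = servings of kidney beans, x4 = servings of bananas, x5 = servings of spinach.
Minimise 0.57x1 + 0.45x2 + 0.33x3 + 0.26x4 + 0.76x5 s.t.:
  11x1 + 8x2 + 12x3 + 1x4 + 6x5 ≥ 26   (protein)
  1.3x1 + 6.2x2 + 0.1x3 + 0.1x4 + 0.1x5 ≤ 1.7   (saturated fat)
  0.1x1 + 0.2x2 + 3x3 + 0.3x4 + 8.2x5 ≥ 10.9   (iron)
  x1, x2, x3, x4, x5 ≥ 0.
The minimum-cost mix takes nothing from cottage cheese, cheddar, bananas — only kidney beans, spinach. The protein and iron requirements are met with equality.
Solving gives x3 = 1.838, x5 = 0.6567.
Hence cost = 0.33·1.838 + 0.76·0.6567 = £1.1056.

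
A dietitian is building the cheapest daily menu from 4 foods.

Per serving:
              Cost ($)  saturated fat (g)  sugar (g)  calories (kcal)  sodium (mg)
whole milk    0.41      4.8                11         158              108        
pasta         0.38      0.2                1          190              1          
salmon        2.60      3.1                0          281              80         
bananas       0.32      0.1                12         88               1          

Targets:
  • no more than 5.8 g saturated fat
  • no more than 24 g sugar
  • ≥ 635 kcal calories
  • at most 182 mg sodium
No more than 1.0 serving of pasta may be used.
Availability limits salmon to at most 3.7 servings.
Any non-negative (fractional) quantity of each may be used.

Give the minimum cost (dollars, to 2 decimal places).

$3.18

Set it up as a linear program. Let x1 = servings of whole milk, x2 = servings of pasta, x3 = servings of salmon, x4 = servings of bananas.
Minimise 0.41x1 + 0.38x2 + 2.6x3 + 0.32x4 s.t.:
  4.8x1 + 0.2x2 + 3.1x3 + 0.1x4 ≤ 5.8   (saturated fat)
  11x1 + 1x2 + 12x4 ≤ 24   (sugar)
  158x1 + 190x2 + 281x3 + 88x4 ≥ 635   (calories)
  108x1 + 1x2 + 80x3 + 1x4 ≤ 182   (sodium)
  x2 ≤ 1
  x3 ≤ 3.7
  x1, x2, x3, x4 ≥ 0.
The optimal mix uses every input. There the saturated fat, sugar, calories, the pasta cap constraints are tight.
Optimal quantities: whole milk = 0.6121 servings, pasta = 1 serving, salmon = 0.8149 servings, bananas = 1.356 servings.
Hence cost = 0.41·0.6121 + 0.38·1 + 2.6·0.8149 + 0.32·1.356 = $3.1836.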